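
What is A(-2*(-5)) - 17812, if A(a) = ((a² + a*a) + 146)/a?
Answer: -88887/5 ≈ -17777.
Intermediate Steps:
A(a) = (146 + 2*a²)/a (A(a) = ((a² + a²) + 146)/a = (2*a² + 146)/a = (146 + 2*a²)/a)
A(-2*(-5)) - 17812 = (2*(-2*(-5)) + 146/((-2*(-5)))) - 17812 = (2*10 + 146/10) - 17812 = (20 + 146*(⅒)) - 17812 = (20 + 73/5) - 17812 = 173/5 - 17812 = -88887/5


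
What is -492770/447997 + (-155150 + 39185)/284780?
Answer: -38456602541/25516117132 ≈ -1.5071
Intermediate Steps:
-492770/447997 + (-155150 + 39185)/284780 = -492770*1/447997 - 115965*1/284780 = -492770/447997 - 23193/56956 = -38456602541/25516117132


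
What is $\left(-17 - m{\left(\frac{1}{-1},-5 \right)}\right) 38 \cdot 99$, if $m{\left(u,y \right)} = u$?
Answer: $-60192$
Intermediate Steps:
$\left(-17 - m{\left(\frac{1}{-1},-5 \right)}\right) 38 \cdot 99 = \left(-17 - \frac{1}{-1}\right) 38 \cdot 99 = \left(-17 - -1\right) 38 \cdot 99 = \left(-17 + 1\right) 38 \cdot 99 = \left(-16\right) 38 \cdot 99 = \left(-608\right) 99 = -60192$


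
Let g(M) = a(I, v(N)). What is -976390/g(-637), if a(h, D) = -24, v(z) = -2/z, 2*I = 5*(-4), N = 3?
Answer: 488195/12 ≈ 40683.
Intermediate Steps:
I = -10 (I = (5*(-4))/2 = (½)*(-20) = -10)
g(M) = -24
-976390/g(-637) = -976390/(-24) = -976390*(-1/24) = 488195/12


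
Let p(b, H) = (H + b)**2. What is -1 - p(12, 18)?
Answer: -901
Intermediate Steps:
-1 - p(12, 18) = -1 - (18 + 12)**2 = -1 - 1*30**2 = -1 - 1*900 = -1 - 900 = -901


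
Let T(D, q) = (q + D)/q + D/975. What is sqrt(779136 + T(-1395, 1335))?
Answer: sqrt(26074691295055)/5785 ≈ 882.69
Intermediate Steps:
T(D, q) = D/975 + (D + q)/q (T(D, q) = (D + q)/q + D*(1/975) = (D + q)/q + D/975 = D/975 + (D + q)/q)
sqrt(779136 + T(-1395, 1335)) = sqrt(779136 + (1 + (1/975)*(-1395) - 1395/1335)) = sqrt(779136 + (1 - 93/65 - 1395*1/1335)) = sqrt(779136 + (1 - 93/65 - 93/89)) = sqrt(779136 - 8537/5785) = sqrt(4507293223/5785) = sqrt(26074691295055)/5785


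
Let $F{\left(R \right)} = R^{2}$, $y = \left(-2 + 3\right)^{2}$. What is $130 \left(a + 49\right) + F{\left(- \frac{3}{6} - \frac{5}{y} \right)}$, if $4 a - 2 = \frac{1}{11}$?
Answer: $\frac{284601}{44} \approx 6468.2$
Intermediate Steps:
$y = 1$ ($y = 1^{2} = 1$)
$a = \frac{23}{44}$ ($a = \frac{1}{2} + \frac{1}{4 \cdot 11} = \frac{1}{2} + \frac{1}{4} \cdot \frac{1}{11} = \frac{1}{2} + \frac{1}{44} = \frac{23}{44} \approx 0.52273$)
$130 \left(a + 49\right) + F{\left(- \frac{3}{6} - \frac{5}{y} \right)} = 130 \left(\frac{23}{44} + 49\right) + \left(- \frac{3}{6} - \frac{5}{1}\right)^{2} = 130 \cdot \frac{2179}{44} + \left(\left(-3\right) \frac{1}{6} - 5\right)^{2} = \frac{141635}{22} + \left(- \frac{1}{2} - 5\right)^{2} = \frac{141635}{22} + \left(- \frac{11}{2}\right)^{2} = \frac{141635}{22} + \frac{121}{4} = \frac{284601}{44}$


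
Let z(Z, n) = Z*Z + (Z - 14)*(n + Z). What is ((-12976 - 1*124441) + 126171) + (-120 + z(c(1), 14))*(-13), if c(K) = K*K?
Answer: -7164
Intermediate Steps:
c(K) = K²
z(Z, n) = Z² + (-14 + Z)*(Z + n)
((-12976 - 1*124441) + 126171) + (-120 + z(c(1), 14))*(-13) = ((-12976 - 1*124441) + 126171) + (-120 + (-14*1² - 14*14 + 2*(1²)² + 1²*14))*(-13) = ((-12976 - 124441) + 126171) + (-120 + (-14*1 - 196 + 2*1² + 1*14))*(-13) = (-137417 + 126171) + (-120 + (-14 - 196 + 2*1 + 14))*(-13) = -11246 + (-120 + (-14 - 196 + 2 + 14))*(-13) = -11246 + (-120 - 194)*(-13) = -11246 - 314*(-13) = -11246 + 4082 = -7164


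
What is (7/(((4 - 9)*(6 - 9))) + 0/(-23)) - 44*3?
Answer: -1973/15 ≈ -131.53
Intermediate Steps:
(7/(((4 - 9)*(6 - 9))) + 0/(-23)) - 44*3 = (7/((-5*(-3))) + 0*(-1/23)) - 132 = (7/15 + 0) - 132 = 7/15 - 132 = -1973/15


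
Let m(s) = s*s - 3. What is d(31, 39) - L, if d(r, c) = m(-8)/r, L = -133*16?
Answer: 66029/31 ≈ 2130.0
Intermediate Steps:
L = -2128
m(s) = -3 + s² (m(s) = s² - 3 = -3 + s²)
d(r, c) = 61/r (d(r, c) = (-3 + (-8)²)/r = (-3 + 64)/r = 61/r)
d(31, 39) - L = 61/31 - 1*(-2128) = 61*(1/31) + 2128 = 61/31 + 2128 = 66029/31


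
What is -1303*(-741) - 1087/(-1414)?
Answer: 1365250609/1414 ≈ 9.6552e+5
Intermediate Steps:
-1303*(-741) - 1087/(-1414) = 965523 - 1087*(-1/1414) = 965523 + 1087/1414 = 1365250609/1414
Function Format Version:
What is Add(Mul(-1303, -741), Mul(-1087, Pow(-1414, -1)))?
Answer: Rational(1365250609, 1414) ≈ 9.6552e+5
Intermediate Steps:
Add(Mul(-1303, -741), Mul(-1087, Pow(-1414, -1))) = Add(965523, Mul(-1087, Rational(-1, 1414))) = Add(965523, Rational(1087, 1414)) = Rational(1365250609, 1414)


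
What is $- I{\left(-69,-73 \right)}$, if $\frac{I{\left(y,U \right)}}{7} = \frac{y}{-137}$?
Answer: $- \frac{483}{137} \approx -3.5255$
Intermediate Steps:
$I{\left(y,U \right)} = - \frac{7 y}{137}$ ($I{\left(y,U \right)} = 7 \frac{y}{-137} = 7 y \left(- \frac{1}{137}\right) = 7 \left(- \frac{y}{137}\right) = - \frac{7 y}{137}$)
$- I{\left(-69,-73 \right)} = - \frac{\left(-7\right) \left(-69\right)}{137} = \left(-1\right) \frac{483}{137} = - \frac{483}{137}$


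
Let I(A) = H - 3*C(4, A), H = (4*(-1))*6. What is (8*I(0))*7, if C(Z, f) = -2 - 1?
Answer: -840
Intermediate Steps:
C(Z, f) = -3
H = -24 (H = -4*6 = -24)
I(A) = -15 (I(A) = -24 - 3*(-3) = -24 + 9 = -15)
(8*I(0))*7 = (8*(-15))*7 = -120*7 = -840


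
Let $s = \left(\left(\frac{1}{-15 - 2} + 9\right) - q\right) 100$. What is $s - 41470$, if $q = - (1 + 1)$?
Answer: $- \frac{686390}{17} \approx -40376.0$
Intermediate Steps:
$q = -2$ ($q = \left(-1\right) 2 = -2$)
$s = \frac{18600}{17}$ ($s = \left(\left(\frac{1}{-15 - 2} + 9\right) - -2\right) 100 = \left(\left(\frac{1}{-17} + 9\right) + 2\right) 100 = \left(\left(- \frac{1}{17} + 9\right) + 2\right) 100 = \left(\frac{152}{17} + 2\right) 100 = \frac{186}{17} \cdot 100 = \frac{18600}{17} \approx 1094.1$)
$s - 41470 = \frac{18600}{17} - 41470 = - \frac{686390}{17}$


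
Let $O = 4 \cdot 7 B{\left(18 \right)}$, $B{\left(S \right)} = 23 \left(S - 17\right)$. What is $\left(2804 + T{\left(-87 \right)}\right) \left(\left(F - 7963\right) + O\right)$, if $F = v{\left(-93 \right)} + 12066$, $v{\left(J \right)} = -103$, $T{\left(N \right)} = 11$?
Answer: $13072860$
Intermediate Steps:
$B{\left(S \right)} = -391 + 23 S$ ($B{\left(S \right)} = 23 \left(-17 + S\right) = -391 + 23 S$)
$F = 11963$ ($F = -103 + 12066 = 11963$)
$O = 644$ ($O = 4 \cdot 7 \left(-391 + 23 \cdot 18\right) = 28 \left(-391 + 414\right) = 28 \cdot 23 = 644$)
$\left(2804 + T{\left(-87 \right)}\right) \left(\left(F - 7963\right) + O\right) = \left(2804 + 11\right) \left(\left(11963 - 7963\right) + 644\right) = 2815 \left(4000 + 644\right) = 2815 \cdot 4644 = 13072860$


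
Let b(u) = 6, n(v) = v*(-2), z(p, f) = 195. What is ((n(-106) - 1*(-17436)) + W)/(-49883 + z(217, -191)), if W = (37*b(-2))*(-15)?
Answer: -7159/24844 ≈ -0.28816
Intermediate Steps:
n(v) = -2*v
W = -3330 (W = (37*6)*(-15) = 222*(-15) = -3330)
((n(-106) - 1*(-17436)) + W)/(-49883 + z(217, -191)) = ((-2*(-106) - 1*(-17436)) - 3330)/(-49883 + 195) = ((212 + 17436) - 3330)/(-49688) = (17648 - 3330)*(-1/49688) = 14318*(-1/49688) = -7159/24844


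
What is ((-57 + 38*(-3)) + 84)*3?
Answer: -261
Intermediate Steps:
((-57 + 38*(-3)) + 84)*3 = ((-57 - 114) + 84)*3 = (-171 + 84)*3 = -87*3 = -261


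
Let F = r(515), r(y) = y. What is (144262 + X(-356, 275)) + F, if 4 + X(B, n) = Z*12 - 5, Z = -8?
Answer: 144672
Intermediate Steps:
X(B, n) = -105 (X(B, n) = -4 + (-8*12 - 5) = -4 + (-96 - 5) = -4 - 101 = -105)
F = 515
(144262 + X(-356, 275)) + F = (144262 - 105) + 515 = 144157 + 515 = 144672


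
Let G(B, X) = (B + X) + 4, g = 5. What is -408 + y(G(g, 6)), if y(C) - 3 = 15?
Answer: -390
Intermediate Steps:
G(B, X) = 4 + B + X
y(C) = 18 (y(C) = 3 + 15 = 18)
-408 + y(G(g, 6)) = -408 + 18 = -390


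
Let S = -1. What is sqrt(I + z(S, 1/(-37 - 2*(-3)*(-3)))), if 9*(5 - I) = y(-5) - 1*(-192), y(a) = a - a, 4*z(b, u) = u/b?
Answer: I*sqrt(1778205)/330 ≈ 4.0409*I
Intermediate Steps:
z(b, u) = u/(4*b) (z(b, u) = (u/b)/4 = u/(4*b))
y(a) = 0
I = -49/3 (I = 5 - (0 - 1*(-192))/9 = 5 - (0 + 192)/9 = 5 - 1/9*192 = 5 - 64/3 = -49/3 ≈ -16.333)
sqrt(I + z(S, 1/(-37 - 2*(-3)*(-3)))) = sqrt(-49/3 + (1/4)/(-37 - 2*(-3)*(-3)*(-1))) = sqrt(-49/3 + (1/4)*(-1)/(-37 + 6*(-3))) = sqrt(-49/3 + (1/4)*(-1)/(-37 - 18)) = sqrt(-49/3 + (1/4)*(-1)/(-55)) = sqrt(-49/3 + (1/4)*(-1/55)*(-1)) = sqrt(-49/3 + 1/220) = sqrt(-10777/660) = I*sqrt(1778205)/330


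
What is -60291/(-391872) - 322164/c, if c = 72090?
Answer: -752473289/174383040 ≈ -4.3151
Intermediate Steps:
-60291/(-391872) - 322164/c = -60291/(-391872) - 322164/72090 = -60291*(-1/391872) - 322164*1/72090 = 20097/130624 - 5966/1335 = -752473289/174383040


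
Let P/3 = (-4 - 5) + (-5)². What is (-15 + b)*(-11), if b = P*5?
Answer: -2475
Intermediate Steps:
P = 48 (P = 3*((-4 - 5) + (-5)²) = 3*(-9 + 25) = 3*16 = 48)
b = 240 (b = 48*5 = 240)
(-15 + b)*(-11) = (-15 + 240)*(-11) = 225*(-11) = -2475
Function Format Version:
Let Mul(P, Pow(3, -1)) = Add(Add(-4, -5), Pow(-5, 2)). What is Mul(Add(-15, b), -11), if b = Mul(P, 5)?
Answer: -2475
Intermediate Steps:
P = 48 (P = Mul(3, Add(Add(-4, -5), Pow(-5, 2))) = Mul(3, Add(-9, 25)) = Mul(3, 16) = 48)
b = 240 (b = Mul(48, 5) = 240)
Mul(Add(-15, b), -11) = Mul(Add(-15, 240), -11) = Mul(225, -11) = -2475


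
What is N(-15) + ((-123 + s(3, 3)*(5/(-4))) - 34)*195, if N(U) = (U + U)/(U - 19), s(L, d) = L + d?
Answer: -1090605/34 ≈ -32077.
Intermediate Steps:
N(U) = 2*U/(-19 + U) (N(U) = (2*U)/(-19 + U) = 2*U/(-19 + U))
N(-15) + ((-123 + s(3, 3)*(5/(-4))) - 34)*195 = 2*(-15)/(-19 - 15) + ((-123 + (3 + 3)*(5/(-4))) - 34)*195 = 2*(-15)/(-34) + ((-123 + 6*(5*(-1/4))) - 34)*195 = 2*(-15)*(-1/34) + ((-123 + 6*(-5/4)) - 34)*195 = 15/17 + ((-123 - 15/2) - 34)*195 = 15/17 + (-261/2 - 34)*195 = 15/17 - 329/2*195 = 15/17 - 64155/2 = -1090605/34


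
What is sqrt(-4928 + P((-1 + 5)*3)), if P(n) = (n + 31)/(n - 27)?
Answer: I*sqrt(1109445)/15 ≈ 70.22*I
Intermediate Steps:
P(n) = (31 + n)/(-27 + n)
sqrt(-4928 + P((-1 + 5)*3)) = sqrt(-4928 + (31 + (-1 + 5)*3)/(-27 + (-1 + 5)*3)) = sqrt(-4928 + (31 + 4*3)/(-27 + 4*3)) = sqrt(-4928 + (31 + 12)/(-27 + 12)) = sqrt(-4928 + 43/(-15)) = sqrt(-4928 - 1/15*43) = sqrt(-4928 - 43/15) = sqrt(-73963/15) = I*sqrt(1109445)/15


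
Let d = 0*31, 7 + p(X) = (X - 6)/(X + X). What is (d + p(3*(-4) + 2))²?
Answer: 961/25 ≈ 38.440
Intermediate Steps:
p(X) = -7 + (-6 + X)/(2*X) (p(X) = -7 + (X - 6)/(X + X) = -7 + (-6 + X)/((2*X)) = -7 + (-6 + X)*(1/(2*X)) = -7 + (-6 + X)/(2*X))
d = 0
(d + p(3*(-4) + 2))² = (0 + (-13/2 - 3/(3*(-4) + 2)))² = (0 + (-13/2 - 3/(-12 + 2)))² = (0 + (-13/2 - 3/(-10)))² = (0 + (-13/2 - 3*(-⅒)))² = (0 + (-13/2 + 3/10))² = (0 - 31/5)² = (-31/5)² = 961/25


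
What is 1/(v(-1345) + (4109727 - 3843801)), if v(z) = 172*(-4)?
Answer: 1/265238 ≈ 3.7702e-6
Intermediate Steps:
v(z) = -688
1/(v(-1345) + (4109727 - 3843801)) = 1/(-688 + (4109727 - 3843801)) = 1/(-688 + 265926) = 1/265238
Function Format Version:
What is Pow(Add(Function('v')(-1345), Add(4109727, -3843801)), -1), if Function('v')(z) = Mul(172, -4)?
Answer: Rational(1, 265238) ≈ 3.7702e-6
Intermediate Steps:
Function('v')(z) = -688
Pow(Add(Function('v')(-1345), Add(4109727, -3843801)), -1) = Pow(Add(-688, Add(4109727, -3843801)), -1) = Pow(Add(-688, 265926), -1) = Pow(265238, -1) = Rational(1, 265238)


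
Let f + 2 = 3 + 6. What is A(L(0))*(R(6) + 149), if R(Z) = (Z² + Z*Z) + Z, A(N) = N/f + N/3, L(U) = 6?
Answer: 4540/7 ≈ 648.57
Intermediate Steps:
f = 7 (f = -2 + (3 + 6) = -2 + 9 = 7)
A(N) = 10*N/21 (A(N) = N/7 + N/3 = 10*N/21)
R(Z) = Z + 2*Z² (R(Z) = (Z² + Z²) + Z = 2*Z² + Z = Z + 2*Z²)
A(L(0))*(R(6) + 149) = ((10/21)*6)*(6*(1 + 2*6) + 149) = 20*(6*(1 + 12) + 149)/7 = 20*(6*13 + 149)/7 = 20*(78 + 149)/7 = (20/7)*227 = 4540/7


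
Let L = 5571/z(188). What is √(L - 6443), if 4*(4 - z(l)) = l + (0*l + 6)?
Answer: I*√52026641/89 ≈ 81.044*I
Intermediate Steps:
z(l) = 5/2 - l/4 (z(l) = 4 - (l + (0*l + 6))/4 = 4 - (l + (0 + 6))/4 = 4 - (l + 6)/4 = 4 - (6 + l)/4 = 4 + (-3/2 - l/4) = 5/2 - l/4)
L = -11142/89 (L = 5571/(5/2 - ¼*188) = 5571/(5/2 - 47) = 5571/(-89/2) = 5571*(-2/89) = -11142/89 ≈ -125.19)
√(L - 6443) = √(-11142/89 - 6443) = √(-584569/89) = I*√52026641/89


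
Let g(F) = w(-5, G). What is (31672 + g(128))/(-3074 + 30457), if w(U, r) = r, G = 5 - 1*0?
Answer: 31677/27383 ≈ 1.1568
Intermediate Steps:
G = 5 (G = 5 + 0 = 5)
g(F) = 5
(31672 + g(128))/(-3074 + 30457) = (31672 + 5)/(-3074 + 30457) = 31677/27383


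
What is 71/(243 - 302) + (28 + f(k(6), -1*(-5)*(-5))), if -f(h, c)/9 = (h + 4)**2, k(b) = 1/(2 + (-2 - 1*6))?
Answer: -24887/236 ≈ -105.45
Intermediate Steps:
k(b) = -1/6 (k(b) = 1/(2 + (-2 - 6)) = 1/(2 - 8) = 1/(-6) = -1/6)
f(h, c) = -9*(4 + h)**2 (f(h, c) = -9*(h + 4)**2 = -9*(4 + h)**2)
71/(243 - 302) + (28 + f(k(6), -1*(-5)*(-5))) = 71/(243 - 302) + (28 - 9*(4 - 1/6)**2) = 71/(-59) + (28 - 9*(23/6)**2) = 71*(-1/59) + (28 - 9*529/36) = -71/59 + (28 - 529/4) = -71/59 - 417/4 = -24887/236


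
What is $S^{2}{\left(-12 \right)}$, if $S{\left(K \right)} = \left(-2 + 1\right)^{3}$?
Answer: $1$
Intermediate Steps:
$S{\left(K \right)} = -1$ ($S{\left(K \right)} = \left(-1\right)^{3} = -1$)
$S^{2}{\left(-12 \right)} = \left(-1\right)^{2} = 1$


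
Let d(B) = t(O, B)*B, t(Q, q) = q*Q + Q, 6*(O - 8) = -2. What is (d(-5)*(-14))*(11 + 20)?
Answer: -199640/3 ≈ -66547.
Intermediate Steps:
O = 23/3 (O = 8 + (⅙)*(-2) = 8 - ⅓ = 23/3 ≈ 7.6667)
t(Q, q) = Q + Q*q (t(Q, q) = Q*q + Q = Q + Q*q)
d(B) = B*(23/3 + 23*B/3) (d(B) = (23*(1 + B)/3)*B = (23/3 + 23*B/3)*B = B*(23/3 + 23*B/3))
(d(-5)*(-14))*(11 + 20) = (((23/3)*(-5)*(1 - 5))*(-14))*(11 + 20) = (((23/3)*(-5)*(-4))*(-14))*31 = ((460/3)*(-14))*31 = -6440/3*31 = -199640/3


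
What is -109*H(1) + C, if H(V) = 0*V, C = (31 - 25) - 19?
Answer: -13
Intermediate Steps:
C = -13 (C = 6 - 19 = -13)
H(V) = 0
-109*H(1) + C = -109*0 - 13 = 0 - 13 = -13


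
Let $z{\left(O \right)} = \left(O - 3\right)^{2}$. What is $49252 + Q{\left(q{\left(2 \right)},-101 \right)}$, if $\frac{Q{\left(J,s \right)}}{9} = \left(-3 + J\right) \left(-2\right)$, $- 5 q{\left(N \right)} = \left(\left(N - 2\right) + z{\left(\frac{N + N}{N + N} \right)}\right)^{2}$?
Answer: $\frac{246818}{5} \approx 49364.0$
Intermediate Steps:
$z{\left(O \right)} = \left(-3 + O\right)^{2}$
$q{\left(N \right)} = - \frac{\left(2 + N\right)^{2}}{5}$ ($q{\left(N \right)} = - \frac{\left(\left(N - 2\right) + \left(-3 + \frac{N + N}{N + N}\right)^{2}\right)^{2}}{5} = - \frac{\left(\left(N - 2\right) + \left(-3 + \frac{2 N}{2 N}\right)^{2}\right)^{2}}{5} = - \frac{\left(\left(-2 + N\right) + \left(-3 + 2 N \frac{1}{2 N}\right)^{2}\right)^{2}}{5} = - \frac{\left(\left(-2 + N\right) + \left(-3 + 1\right)^{2}\right)^{2}}{5} = - \frac{\left(\left(-2 + N\right) + \left(-2\right)^{2}\right)^{2}}{5} = - \frac{\left(\left(-2 + N\right) + 4\right)^{2}}{5} = - \frac{\left(2 + N\right)^{2}}{5}$)
$Q{\left(J,s \right)} = 54 - 18 J$ ($Q{\left(J,s \right)} = 9 \left(-3 + J\right) \left(-2\right) = 9 \left(6 - 2 J\right) = 54 - 18 J$)
$49252 + Q{\left(q{\left(2 \right)},-101 \right)} = 49252 - \left(-54 + 18 \left(- \frac{\left(2 + 2\right)^{2}}{5}\right)\right) = 49252 - \left(-54 + 18 \left(- \frac{4^{2}}{5}\right)\right) = 49252 - \left(-54 + 18 \left(\left(- \frac{1}{5}\right) 16\right)\right) = 49252 + \left(54 - - \frac{288}{5}\right) = 49252 + \left(54 + \frac{288}{5}\right) = 49252 + \frac{558}{5} = \frac{246818}{5}$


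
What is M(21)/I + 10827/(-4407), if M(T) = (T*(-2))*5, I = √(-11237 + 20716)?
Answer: -3609/1469 - 210*√9479/9479 ≈ -4.6137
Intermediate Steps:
I = √9479 ≈ 97.360
M(T) = -10*T (M(T) = -2*T*5 = -10*T)
M(21)/I + 10827/(-4407) = (-10*21)/(√9479) + 10827/(-4407) = -210*√9479/9479 + 10827*(-1/4407) = -210*√9479/9479 - 3609/1469 = -3609/1469 - 210*√9479/9479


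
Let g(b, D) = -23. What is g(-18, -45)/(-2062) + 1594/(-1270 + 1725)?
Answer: 3297293/938210 ≈ 3.5145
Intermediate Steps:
g(-18, -45)/(-2062) + 1594/(-1270 + 1725) = -23/(-2062) + 1594/(-1270 + 1725) = -23*(-1/2062) + 1594/455 = 23/2062 + 1594*(1/455) = 23/2062 + 1594/455 = 3297293/938210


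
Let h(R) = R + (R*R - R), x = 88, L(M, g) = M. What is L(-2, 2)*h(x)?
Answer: -15488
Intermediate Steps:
h(R) = R² (h(R) = R + (R² - R) = R²)
L(-2, 2)*h(x) = -2*88² = -2*7744 = -15488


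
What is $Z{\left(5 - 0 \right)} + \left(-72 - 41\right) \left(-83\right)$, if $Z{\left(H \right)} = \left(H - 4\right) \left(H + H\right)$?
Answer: $9389$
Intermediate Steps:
$Z{\left(H \right)} = 2 H \left(-4 + H\right)$ ($Z{\left(H \right)} = \left(-4 + H\right) 2 H = 2 H \left(-4 + H\right)$)
$Z{\left(5 - 0 \right)} + \left(-72 - 41\right) \left(-83\right) = 2 \left(5 - 0\right) \left(-4 + \left(5 - 0\right)\right) + \left(-72 - 41\right) \left(-83\right) = 2 \left(5 + 0\right) \left(-4 + \left(5 + 0\right)\right) + \left(-72 - 41\right) \left(-83\right) = 2 \cdot 5 \left(-4 + 5\right) - -9379 = 2 \cdot 5 \cdot 1 + 9379 = 10 + 9379 = 9389$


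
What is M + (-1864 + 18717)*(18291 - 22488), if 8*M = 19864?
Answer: -70729558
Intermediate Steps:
M = 2483 (M = (1/8)*19864 = 2483)
M + (-1864 + 18717)*(18291 - 22488) = 2483 + (-1864 + 18717)*(18291 - 22488) = 2483 + 16853*(-4197) = 2483 - 70732041 = -70729558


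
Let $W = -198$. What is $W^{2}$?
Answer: $39204$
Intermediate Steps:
$W^{2} = \left(-198\right)^{2} = 39204$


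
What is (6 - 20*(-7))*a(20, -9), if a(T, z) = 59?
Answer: 8614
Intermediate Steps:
(6 - 20*(-7))*a(20, -9) = (6 - 20*(-7))*59 = (6 + 140)*59 = 146*59 = 8614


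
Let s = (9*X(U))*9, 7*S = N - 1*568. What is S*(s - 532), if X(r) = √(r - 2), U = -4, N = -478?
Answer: 79496 - 84726*I*√6/7 ≈ 79496.0 - 29648.0*I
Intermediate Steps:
S = -1046/7 (S = (-478 - 1*568)/7 = (-478 - 568)/7 = (⅐)*(-1046) = -1046/7 ≈ -149.43)
X(r) = √(-2 + r)
s = 81*I*√6 (s = (9*√(-2 - 4))*9 = (9*√(-6))*9 = (9*(I*√6))*9 = (9*I*√6)*9 = 81*I*√6 ≈ 198.41*I)
S*(s - 532) = -1046*(81*I*√6 - 532)/7 = -1046*(-532 + 81*I*√6)/7 = 79496 - 84726*I*√6/7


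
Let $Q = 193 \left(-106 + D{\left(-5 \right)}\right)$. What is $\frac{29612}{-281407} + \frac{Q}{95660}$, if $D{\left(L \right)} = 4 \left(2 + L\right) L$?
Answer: $- \frac{2665507633}{13459696810} \approx -0.19804$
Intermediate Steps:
$D{\left(L \right)} = L \left(8 + 4 L\right)$ ($D{\left(L \right)} = \left(8 + 4 L\right) L = L \left(8 + 4 L\right)$)
$Q = -8878$ ($Q = 193 \left(-106 + 4 \left(-5\right) \left(2 - 5\right)\right) = 193 \left(-106 + 4 \left(-5\right) \left(-3\right)\right) = 193 \left(-106 + 60\right) = 193 \left(-46\right) = -8878$)
$\frac{29612}{-281407} + \frac{Q}{95660} = \frac{29612}{-281407} - \frac{8878}{95660} = 29612 \left(- \frac{1}{281407}\right) - \frac{4439}{47830} = - \frac{29612}{281407} - \frac{4439}{47830} = - \frac{2665507633}{13459696810}$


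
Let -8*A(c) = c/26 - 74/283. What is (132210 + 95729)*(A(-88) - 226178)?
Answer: -758678718794799/14716 ≈ -5.1555e+10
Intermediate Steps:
A(c) = 37/1132 - c/208 (A(c) = -(c/26 - 74/283)/8 = -(-74/283 + c/26)/8 = 37/1132 - c/208)
(132210 + 95729)*(A(-88) - 226178) = (132210 + 95729)*((37/1132 - 1/208*(-88)) - 226178) = 227939*((37/1132 + 11/26) - 226178) = 227939*(6707/14716 - 226178) = 227939*(-3328428741/14716) = -758678718794799/14716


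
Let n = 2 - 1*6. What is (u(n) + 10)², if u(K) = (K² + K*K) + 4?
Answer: 2116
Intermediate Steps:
n = -4 (n = 2 - 6 = -4)
u(K) = 4 + 2*K² (u(K) = (K² + K²) + 4 = 2*K² + 4 = 4 + 2*K²)
(u(n) + 10)² = ((4 + 2*(-4)²) + 10)² = ((4 + 2*16) + 10)² = ((4 + 32) + 10)² = (36 + 10)² = 46² = 2116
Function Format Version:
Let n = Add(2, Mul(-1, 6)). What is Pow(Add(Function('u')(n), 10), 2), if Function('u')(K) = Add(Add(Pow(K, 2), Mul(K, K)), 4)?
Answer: 2116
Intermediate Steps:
n = -4 (n = Add(2, -6) = -4)
Function('u')(K) = Add(4, Mul(2, Pow(K, 2))) (Function('u')(K) = Add(Add(Pow(K, 2), Pow(K, 2)), 4) = Add(Mul(2, Pow(K, 2)), 4) = Add(4, Mul(2, Pow(K, 2))))
Pow(Add(Function('u')(n), 10), 2) = Pow(Add(Add(4, Mul(2, Pow(-4, 2))), 10), 2) = Pow(Add(Add(4, Mul(2, 16)), 10), 2) = Pow(Add(Add(4, 32), 10), 2) = Pow(Add(36, 10), 2) = Pow(46, 2) = 2116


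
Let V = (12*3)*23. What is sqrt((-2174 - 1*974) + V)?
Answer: 4*I*sqrt(145) ≈ 48.166*I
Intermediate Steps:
V = 828 (V = 36*23 = 828)
sqrt((-2174 - 1*974) + V) = sqrt((-2174 - 1*974) + 828) = sqrt((-2174 - 974) + 828) = sqrt(-3148 + 828) = sqrt(-2320) = 4*I*sqrt(145)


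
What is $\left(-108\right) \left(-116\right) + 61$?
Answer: $12589$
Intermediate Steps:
$\left(-108\right) \left(-116\right) + 61 = 12528 + 61 = 12589$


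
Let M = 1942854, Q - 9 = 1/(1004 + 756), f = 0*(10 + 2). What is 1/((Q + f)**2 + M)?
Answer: 3097600/6018435487681 ≈ 5.1468e-7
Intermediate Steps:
f = 0 (f = 0*12 = 0)
Q = 15841/1760 (Q = 9 + 1/(1004 + 756) = 9 + 1/1760 = 15841/1760 ≈ 9.0006)
1/((Q + f)**2 + M) = 1/((15841/1760 + 0)**2 + 1942854) = 1/((15841/1760)**2 + 1942854) = 1/(250937281/3097600 + 1942854) = 1/(6018435487681/3097600) = 3097600/6018435487681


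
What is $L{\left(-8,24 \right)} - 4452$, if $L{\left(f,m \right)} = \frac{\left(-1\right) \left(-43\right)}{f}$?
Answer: $- \frac{35659}{8} \approx -4457.4$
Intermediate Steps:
$L{\left(f,m \right)} = \frac{43}{f}$
$L{\left(-8,24 \right)} - 4452 = \frac{43}{-8} - 4452 = 43 \left(- \frac{1}{8}\right) - 4452 = - \frac{43}{8} - 4452 = - \frac{35659}{8}$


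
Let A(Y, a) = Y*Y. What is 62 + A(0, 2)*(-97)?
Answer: 62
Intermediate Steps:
A(Y, a) = Y²
62 + A(0, 2)*(-97) = 62 + 0²*(-97) = 62 + 0*(-97) = 62 + 0 = 62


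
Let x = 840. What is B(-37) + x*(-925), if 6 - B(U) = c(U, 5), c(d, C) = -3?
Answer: -776991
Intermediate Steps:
B(U) = 9 (B(U) = 6 - 1*(-3) = 6 + 3 = 9)
B(-37) + x*(-925) = 9 + 840*(-925) = 9 - 777000 = -776991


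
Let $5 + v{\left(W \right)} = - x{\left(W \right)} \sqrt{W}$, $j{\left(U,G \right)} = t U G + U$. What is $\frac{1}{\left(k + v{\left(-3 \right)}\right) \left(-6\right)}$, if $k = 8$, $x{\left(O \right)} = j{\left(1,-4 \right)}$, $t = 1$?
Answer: $\frac{i}{18 \left(\sqrt{3} - i\right)} \approx -0.013889 + 0.024056 i$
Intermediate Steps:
$j{\left(U,G \right)} = U + G U$ ($j{\left(U,G \right)} = 1 U G + U = U G + U = G U + U = U + G U$)
$x{\left(O \right)} = -3$ ($x{\left(O \right)} = 1 \left(1 - 4\right) = 1 \left(-3\right) = -3$)
$v{\left(W \right)} = -5 + 3 \sqrt{W}$ ($v{\left(W \right)} = -5 - - 3 \sqrt{W} = -5 + 3 \sqrt{W}$)
$\frac{1}{\left(k + v{\left(-3 \right)}\right) \left(-6\right)} = \frac{1}{\left(8 - \left(5 - 3 \sqrt{-3}\right)\right) \left(-6\right)} = \frac{1}{\left(8 - \left(5 - 3 i \sqrt{3}\right)\right) \left(-6\right)} = \frac{1}{\left(3 + 3 i \sqrt{3}\right) \left(-6\right)} = \frac{1}{-18 - 18 i \sqrt{3}}$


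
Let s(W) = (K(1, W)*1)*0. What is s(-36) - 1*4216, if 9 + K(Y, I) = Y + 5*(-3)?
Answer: -4216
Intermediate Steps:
K(Y, I) = -24 + Y (K(Y, I) = -9 + (Y + 5*(-3)) = -9 + (Y - 15) = -9 + (-15 + Y) = -24 + Y)
s(W) = 0 (s(W) = ((-24 + 1)*1)*0 = -23*1*0 = -23*0 = 0)
s(-36) - 1*4216 = 0 - 1*4216 = 0 - 4216 = -4216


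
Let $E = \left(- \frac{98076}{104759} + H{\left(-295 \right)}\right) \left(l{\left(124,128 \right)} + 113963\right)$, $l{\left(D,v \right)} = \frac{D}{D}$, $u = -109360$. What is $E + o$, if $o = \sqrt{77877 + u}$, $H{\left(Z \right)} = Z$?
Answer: $- \frac{3533109762684}{104759} + i \sqrt{31483} \approx -3.3726 \cdot 10^{7} + 177.43 i$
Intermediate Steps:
$l{\left(D,v \right)} = 1$
$o = i \sqrt{31483}$ ($o = \sqrt{77877 - 109360} = \sqrt{-31483} = i \sqrt{31483} \approx 177.43 i$)
$E = - \frac{3533109762684}{104759}$ ($E = \left(- \frac{98076}{104759} - 295\right) \left(1 + 113963\right) = \left(\left(-98076\right) \frac{1}{104759} - 295\right) 113964 = \left(- \frac{98076}{104759} - 295\right) 113964 = \left(- \frac{31001981}{104759}\right) 113964 = - \frac{3533109762684}{104759} \approx -3.3726 \cdot 10^{7}$)
$E + o = - \frac{3533109762684}{104759} + i \sqrt{31483}$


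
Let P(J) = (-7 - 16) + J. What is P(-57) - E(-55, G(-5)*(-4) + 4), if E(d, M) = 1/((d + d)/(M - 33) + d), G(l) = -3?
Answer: -65983/825 ≈ -79.979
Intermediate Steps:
P(J) = -23 + J
E(d, M) = 1/(d + 2*d/(-33 + M)) (E(d, M) = 1/((2*d)/(-33 + M) + d) = 1/(2*d/(-33 + M) + d) = 1/(d + 2*d/(-33 + M)))
P(-57) - E(-55, G(-5)*(-4) + 4) = (-23 - 57) - (-33 + (-3*(-4) + 4))/((-55)*(-31 + (-3*(-4) + 4))) = -80 - (-1)*(-33 + (12 + 4))/(55*(-31 + (12 + 4))) = -80 - (-1)*(-33 + 16)/(55*(-31 + 16)) = -80 - (-1)*(-17)/(55*(-15)) = -80 - (-1)*(-1)*(-17)/(55*15) = -80 - 1*(-17/825) = -80 + 17/825 = -65983/825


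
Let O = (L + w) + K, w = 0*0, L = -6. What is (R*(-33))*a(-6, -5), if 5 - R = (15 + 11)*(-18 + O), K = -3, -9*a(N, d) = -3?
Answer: -7777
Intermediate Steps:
a(N, d) = 1/3 (a(N, d) = -1/9*(-3) = 1/3)
w = 0
O = -9 (O = (-6 + 0) - 3 = -6 - 3 = -9)
R = 707 (R = 5 - (15 + 11)*(-18 - 9) = 5 - 26*(-27) = 5 - 1*(-702) = 5 + 702 = 707)
(R*(-33))*a(-6, -5) = (707*(-33))*(1/3) = -23331*1/3 = -7777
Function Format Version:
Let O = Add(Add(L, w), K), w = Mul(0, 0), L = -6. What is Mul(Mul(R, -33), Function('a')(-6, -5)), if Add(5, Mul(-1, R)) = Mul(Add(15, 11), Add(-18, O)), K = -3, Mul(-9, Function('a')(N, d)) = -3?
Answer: -7777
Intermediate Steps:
Function('a')(N, d) = Rational(1, 3) (Function('a')(N, d) = Mul(Rational(-1, 9), -3) = Rational(1, 3))
w = 0
O = -9 (O = Add(Add(-6, 0), -3) = Add(-6, -3) = -9)
R = 707 (R = Add(5, Mul(-1, Mul(Add(15, 11), Add(-18, -9)))) = Add(5, Mul(-1, Mul(26, -27))) = Add(5, Mul(-1, -702)) = Add(5, 702) = 707)
Mul(Mul(R, -33), Function('a')(-6, -5)) = Mul(Mul(707, -33), Rational(1, 3)) = Mul(-23331, Rational(1, 3)) = -7777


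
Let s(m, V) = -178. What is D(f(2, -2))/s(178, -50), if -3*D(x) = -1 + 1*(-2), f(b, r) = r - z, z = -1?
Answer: -1/178 ≈ -0.0056180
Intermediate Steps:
f(b, r) = 1 + r (f(b, r) = r - 1*(-1) = r + 1 = 1 + r)
D(x) = 1 (D(x) = -(-1 + 1*(-2))/3 = -(-1 - 2)/3 = -⅓*(-3) = 1)
D(f(2, -2))/s(178, -50) = 1/(-178) = 1*(-1/178) = -1/178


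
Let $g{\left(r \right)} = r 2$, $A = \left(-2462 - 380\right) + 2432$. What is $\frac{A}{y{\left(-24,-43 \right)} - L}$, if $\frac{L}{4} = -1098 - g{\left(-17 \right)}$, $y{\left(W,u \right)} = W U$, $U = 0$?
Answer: $- \frac{205}{2128} \approx -0.096335$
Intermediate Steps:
$y{\left(W,u \right)} = 0$ ($y{\left(W,u \right)} = W 0 = 0$)
$A = -410$ ($A = -2842 + 2432 = -410$)
$g{\left(r \right)} = 2 r$
$L = -4256$ ($L = 4 \left(-1098 - 2 \left(-17\right)\right) = 4 \left(-1098 - -34\right) = 4 \left(-1098 + 34\right) = 4 \left(-1064\right) = -4256$)
$\frac{A}{y{\left(-24,-43 \right)} - L} = - \frac{410}{0 - -4256} = - \frac{410}{0 + 4256} = - \frac{410}{4256} = \left(-410\right) \frac{1}{4256} = - \frac{205}{2128}$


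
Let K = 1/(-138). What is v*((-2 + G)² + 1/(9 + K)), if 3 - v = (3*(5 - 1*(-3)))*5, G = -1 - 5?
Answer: -9308754/1241 ≈ -7501.0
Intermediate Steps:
G = -6
K = -1/138 ≈ -0.0072464
v = -117 (v = 3 - 3*(5 - 1*(-3))*5 = 3 - 3*(5 + 3)*5 = 3 - 3*8*5 = 3 - 24*5 = 3 - 1*120 = 3 - 120 = -117)
v*((-2 + G)² + 1/(9 + K)) = -117*((-2 - 6)² + 1/(9 - 1/138)) = -117*((-8)² + 1/(1241/138)) = -117*(64 + 138/1241) = -117*79562/1241 = -9308754/1241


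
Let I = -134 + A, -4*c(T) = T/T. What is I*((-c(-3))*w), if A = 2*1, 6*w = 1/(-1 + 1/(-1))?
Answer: 11/4 ≈ 2.7500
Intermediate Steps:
c(T) = -¼ (c(T) = -T/(4*T) = -¼*1 = -¼)
w = -1/12 (w = 1/(6*(-1 + 1/(-1))) = 1/(6*(-1 - 1)) = (⅙)/(-2) = (⅙)*(-½) = -1/12 ≈ -0.083333)
A = 2
I = -132 (I = -134 + 2 = -132)
I*((-c(-3))*w) = -132*(-1*(-¼))*(-1)/12 = -33*(-1)/12 = -132*(-1/48) = 11/4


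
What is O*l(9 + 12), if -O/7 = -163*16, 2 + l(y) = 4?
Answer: 36512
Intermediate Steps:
l(y) = 2 (l(y) = -2 + 4 = 2)
O = 18256 (O = -(-1141)*16 = -7*(-2608) = 18256)
O*l(9 + 12) = 18256*2 = 36512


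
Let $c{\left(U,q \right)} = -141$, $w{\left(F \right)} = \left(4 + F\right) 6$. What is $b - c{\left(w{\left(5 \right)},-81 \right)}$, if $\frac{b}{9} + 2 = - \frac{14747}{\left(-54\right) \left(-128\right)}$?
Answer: $\frac{79717}{768} \approx 103.8$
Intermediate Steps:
$b = - \frac{28571}{768}$ ($b = -18 + 9 \left(- \frac{14747}{\left(-54\right) \left(-128\right)}\right) = -18 + 9 \left(- \frac{14747}{6912}\right) = -18 - \frac{14747}{768} = - \frac{28571}{768} \approx -37.202$)
$w{\left(F \right)} = 24 + 6 F$
$b - c{\left(w{\left(5 \right)},-81 \right)} = - \frac{28571}{768} - -141 = - \frac{28571}{768} + 141 = \frac{79717}{768}$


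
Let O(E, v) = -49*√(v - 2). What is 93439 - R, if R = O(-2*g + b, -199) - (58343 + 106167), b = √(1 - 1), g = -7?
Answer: 257949 + 49*I*√201 ≈ 2.5795e+5 + 694.7*I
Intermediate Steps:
b = 0 (b = √0 = 0)
O(E, v) = -49*√(-2 + v)
R = -164510 - 49*I*√201 (R = -49*√(-2 - 199) - (58343 + 106167) = -49*I*√201 - 1*164510 = -49*I*√201 - 164510 = -164510 - 49*I*√201 ≈ -1.6451e+5 - 694.7*I)
93439 - R = 93439 - (-164510 - 49*I*√201) = 93439 + (164510 + 49*I*√201) = 257949 + 49*I*√201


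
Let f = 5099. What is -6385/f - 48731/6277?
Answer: -288558014/32006423 ≈ -9.0156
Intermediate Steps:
-6385/f - 48731/6277 = -6385/5099 - 48731/6277 = -288558014/32006423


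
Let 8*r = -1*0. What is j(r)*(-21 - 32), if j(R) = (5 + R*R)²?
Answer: -1325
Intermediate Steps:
r = 0 (r = (-1*0)/8 = (⅛)*0 = 0)
j(R) = (5 + R²)²
j(r)*(-21 - 32) = (5 + 0²)²*(-21 - 32) = (5 + 0)²*(-53) = 5²*(-53) = 25*(-53) = -1325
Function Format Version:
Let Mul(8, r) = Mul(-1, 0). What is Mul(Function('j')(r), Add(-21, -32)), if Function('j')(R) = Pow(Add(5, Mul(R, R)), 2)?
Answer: -1325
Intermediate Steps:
r = 0 (r = Mul(Rational(1, 8), Mul(-1, 0)) = Mul(Rational(1, 8), 0) = 0)
Function('j')(R) = Pow(Add(5, Pow(R, 2)), 2)
Mul(Function('j')(r), Add(-21, -32)) = Mul(Pow(Add(5, Pow(0, 2)), 2), Add(-21, -32)) = Mul(Pow(Add(5, 0), 2), -53) = Mul(Pow(5, 2), -53) = Mul(25, -53) = -1325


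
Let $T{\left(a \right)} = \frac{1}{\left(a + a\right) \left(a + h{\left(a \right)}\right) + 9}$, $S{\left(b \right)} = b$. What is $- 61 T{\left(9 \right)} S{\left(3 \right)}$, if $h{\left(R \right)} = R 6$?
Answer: $- \frac{61}{381} \approx -0.1601$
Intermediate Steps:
$h{\left(R \right)} = 6 R$
$T{\left(a \right)} = \frac{1}{9 + 14 a^{2}}$ ($T{\left(a \right)} = \frac{1}{\left(a + a\right) \left(a + 6 a\right) + 9} = \frac{1}{2 a 7 a + 9} = \frac{1}{14 a^{2} + 9} = \frac{1}{9 + 14 a^{2}}$)
$- 61 T{\left(9 \right)} S{\left(3 \right)} = - \frac{61}{9 + 14 \cdot 9^{2}} \cdot 3 = - \frac{61}{9 + 14 \cdot 81} \cdot 3 = - \frac{61}{9 + 1134} \cdot 3 = - \frac{61}{1143} \cdot 3 = \left(-61\right) \frac{1}{1143} \cdot 3 = \left(- \frac{61}{1143}\right) 3 = - \frac{61}{381}$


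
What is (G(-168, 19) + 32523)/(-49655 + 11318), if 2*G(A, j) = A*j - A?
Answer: -10337/12779 ≈ -0.80891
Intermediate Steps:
G(A, j) = -A/2 + A*j/2 (G(A, j) = (A*j - A)/2 = (-A + A*j)/2 = -A/2 + A*j/2)
(G(-168, 19) + 32523)/(-49655 + 11318) = ((1/2)*(-168)*(-1 + 19) + 32523)/(-49655 + 11318) = ((1/2)*(-168)*18 + 32523)/(-38337) = (-1512 + 32523)*(-1/38337) = 31011*(-1/38337) = -10337/12779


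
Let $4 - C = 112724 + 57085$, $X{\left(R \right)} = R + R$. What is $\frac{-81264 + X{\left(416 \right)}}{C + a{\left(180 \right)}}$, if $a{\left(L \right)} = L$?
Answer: $\frac{80432}{169625} \approx 0.47418$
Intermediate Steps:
$X{\left(R \right)} = 2 R$
$C = -169805$ ($C = 4 - \left(112724 + 57085\right) = 4 - 169809 = -169805$)
$\frac{-81264 + X{\left(416 \right)}}{C + a{\left(180 \right)}} = \frac{-81264 + 2 \cdot 416}{-169805 + 180} = \frac{-81264 + 832}{-169625} = \left(-80432\right) \left(- \frac{1}{169625}\right) = \frac{80432}{169625}$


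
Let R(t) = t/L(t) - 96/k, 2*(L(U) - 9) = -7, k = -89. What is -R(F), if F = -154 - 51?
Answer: 35434/979 ≈ 36.194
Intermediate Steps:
F = -205
L(U) = 11/2 (L(U) = 9 + (1/2)*(-7) = 9 - 7/2 = 11/2)
R(t) = 96/89 + 2*t/11 (R(t) = t/(11/2) - 96/(-89) = t*(2/11) - 96*(-1/89) = 2*t/11 + 96/89 = 96/89 + 2*t/11)
-R(F) = -(96/89 + (2/11)*(-205)) = -(96/89 - 410/11) = -1*(-35434/979) = 35434/979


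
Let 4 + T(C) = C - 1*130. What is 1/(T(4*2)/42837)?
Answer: -14279/42 ≈ -339.98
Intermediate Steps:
T(C) = -134 + C (T(C) = -4 + (C - 1*130) = -4 + (C - 130) = -4 + (-130 + C) = -134 + C)
1/(T(4*2)/42837) = 1/((-134 + 4*2)/42837) = 1/((-134 + 8)*(1/42837)) = 1/(-126*1/42837) = 1/(-42/14279) = -14279/42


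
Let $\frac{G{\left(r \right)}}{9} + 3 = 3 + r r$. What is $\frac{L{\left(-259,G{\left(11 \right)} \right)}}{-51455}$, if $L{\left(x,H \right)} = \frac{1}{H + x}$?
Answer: $- \frac{1}{42707650} \approx -2.3415 \cdot 10^{-8}$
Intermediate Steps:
$G{\left(r \right)} = 9 r^{2}$ ($G{\left(r \right)} = -27 + 9 \left(3 + r r\right) = -27 + 9 \left(3 + r^{2}\right) = -27 + \left(27 + 9 r^{2}\right) = 9 r^{2}$)
$\frac{L{\left(-259,G{\left(11 \right)} \right)}}{-51455} = \frac{1}{\left(9 \cdot 11^{2} - 259\right) \left(-51455\right)} = \frac{1}{9 \cdot 121 - 259} \left(- \frac{1}{51455}\right) = \frac{1}{1089 - 259} \left(- \frac{1}{51455}\right) = \frac{1}{830} \left(- \frac{1}{51455}\right) = - \frac{1}{42707650}$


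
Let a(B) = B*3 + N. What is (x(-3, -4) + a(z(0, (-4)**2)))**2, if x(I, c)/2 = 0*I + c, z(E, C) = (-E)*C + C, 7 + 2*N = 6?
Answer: 6241/4 ≈ 1560.3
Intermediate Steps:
N = -1/2 (N = -7/2 + (1/2)*6 = -7/2 + 3 = -1/2 ≈ -0.50000)
z(E, C) = C - C*E (z(E, C) = -C*E + C = C - C*E)
x(I, c) = 2*c (x(I, c) = 2*(0*I + c) = 2*(0 + c) = 2*c)
a(B) = -1/2 + 3*B (a(B) = B*3 - 1/2 = 3*B - 1/2 = -1/2 + 3*B)
(x(-3, -4) + a(z(0, (-4)**2)))**2 = (2*(-4) + (-1/2 + 3*((-4)**2*(1 - 1*0))))**2 = (-8 + (-1/2 + 3*(16*(1 + 0))))**2 = (-8 + (-1/2 + 3*(16*1)))**2 = (-8 + (-1/2 + 3*16))**2 = (-8 + (-1/2 + 48))**2 = (-8 + 95/2)**2 = (79/2)**2 = 6241/4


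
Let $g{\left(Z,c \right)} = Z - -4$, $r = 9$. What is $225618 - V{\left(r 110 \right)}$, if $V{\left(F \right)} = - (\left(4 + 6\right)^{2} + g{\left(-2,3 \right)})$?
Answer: $225720$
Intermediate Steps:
$g{\left(Z,c \right)} = 4 + Z$ ($g{\left(Z,c \right)} = Z + 4 = 4 + Z$)
$V{\left(F \right)} = -102$ ($V{\left(F \right)} = - (\left(4 + 6\right)^{2} + \left(4 - 2\right)) = - (10^{2} + 2) = - (100 + 2) = \left(-1\right) 102 = -102$)
$225618 - V{\left(r 110 \right)} = 225618 - -102 = 225618 + 102 = 225720$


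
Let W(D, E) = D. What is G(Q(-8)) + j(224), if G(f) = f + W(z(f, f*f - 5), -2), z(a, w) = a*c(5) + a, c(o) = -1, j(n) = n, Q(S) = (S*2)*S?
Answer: 352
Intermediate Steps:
Q(S) = 2*S**2 (Q(S) = (2*S)*S = 2*S**2)
z(a, w) = 0 (z(a, w) = a*(-1) + a = -a + a = 0)
G(f) = f (G(f) = f + 0 = f)
G(Q(-8)) + j(224) = 2*(-8)**2 + 224 = 2*64 + 224 = 128 + 224 = 352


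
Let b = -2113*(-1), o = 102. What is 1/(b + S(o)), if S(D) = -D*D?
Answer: -1/8291 ≈ -0.00012061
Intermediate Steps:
S(D) = -D²
b = 2113
1/(b + S(o)) = 1/(2113 - 1*102²) = 1/(2113 - 1*10404) = 1/(2113 - 10404) = 1/(-8291) = -1/8291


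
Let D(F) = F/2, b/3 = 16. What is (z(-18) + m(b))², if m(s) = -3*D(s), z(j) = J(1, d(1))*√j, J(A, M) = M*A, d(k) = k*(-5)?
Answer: 4734 + 2160*I*√2 ≈ 4734.0 + 3054.7*I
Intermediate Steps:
d(k) = -5*k
J(A, M) = A*M
b = 48 (b = 3*16 = 48)
z(j) = -5*√j (z(j) = (1*(-5*1))*√j = (1*(-5))*√j = -5*√j)
D(F) = F/2 (D(F) = F*(½) = F/2)
m(s) = -3*s/2
(z(-18) + m(b))² = (-15*I*√2 - 3/2*48)² = (-15*I*√2 - 72)² = (-72 - 15*I*√2)²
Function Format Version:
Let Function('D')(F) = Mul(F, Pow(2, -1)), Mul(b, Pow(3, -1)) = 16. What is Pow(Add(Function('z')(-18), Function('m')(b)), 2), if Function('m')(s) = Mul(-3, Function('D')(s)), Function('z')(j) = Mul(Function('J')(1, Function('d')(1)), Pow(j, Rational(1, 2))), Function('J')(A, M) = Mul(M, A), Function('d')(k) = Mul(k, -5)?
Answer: Add(4734, Mul(2160, I, Pow(2, Rational(1, 2)))) ≈ Add(4734.0, Mul(3054.7, I))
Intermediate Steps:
Function('d')(k) = Mul(-5, k)
Function('J')(A, M) = Mul(A, M)
b = 48 (b = Mul(3, 16) = 48)
Function('z')(j) = Mul(-5, Pow(j, Rational(1, 2))) (Function('z')(j) = Mul(Mul(1, Mul(-5, 1)), Pow(j, Rational(1, 2))) = Mul(Mul(1, -5), Pow(j, Rational(1, 2))) = Mul(-5, Pow(j, Rational(1, 2))))
Function('D')(F) = Mul(Rational(1, 2), F) (Function('D')(F) = Mul(F, Rational(1, 2)) = Mul(Rational(1, 2), F))
Function('m')(s) = Mul(Rational(-3, 2), s) (Function('m')(s) = Mul(-3, Mul(Rational(1, 2), s)) = Mul(Rational(-3, 2), s))
Pow(Add(Function('z')(-18), Function('m')(b)), 2) = Pow(Add(Mul(-5, Pow(-18, Rational(1, 2))), Mul(Rational(-3, 2), 48)), 2) = Pow(Add(Mul(-5, Mul(3, I, Pow(2, Rational(1, 2)))), -72), 2) = Pow(Add(Mul(-15, I, Pow(2, Rational(1, 2))), -72), 2) = Pow(Add(-72, Mul(-15, I, Pow(2, Rational(1, 2)))), 2)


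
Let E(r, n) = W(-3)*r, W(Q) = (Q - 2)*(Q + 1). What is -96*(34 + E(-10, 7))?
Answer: 6336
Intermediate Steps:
W(Q) = (1 + Q)*(-2 + Q) (W(Q) = (-2 + Q)*(1 + Q) = (1 + Q)*(-2 + Q))
E(r, n) = 10*r (E(r, n) = (-2 + (-3)**2 - 1*(-3))*r = (-2 + 9 + 3)*r = 10*r)
-96*(34 + E(-10, 7)) = -96*(34 + 10*(-10)) = -96*(34 - 100) = -96*(-66) = 6336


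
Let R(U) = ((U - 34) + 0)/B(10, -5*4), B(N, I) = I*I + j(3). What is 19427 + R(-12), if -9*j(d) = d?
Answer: 23292835/1199 ≈ 19427.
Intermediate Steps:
j(d) = -d/9
B(N, I) = -1/3 + I**2 (B(N, I) = I*I - 1/9*3 = I**2 - 1/3 = -1/3 + I**2)
R(U) = -102/1199 + 3*U/1199 (R(U) = ((U - 34) + 0)/(-1/3 + (-5*4)**2) = ((-34 + U) + 0)/(-1/3 + (-20)**2) = (-34 + U)/(-1/3 + 400) = (-34 + U)/(1199/3) = (-34 + U)*(3/1199) = -102/1199 + 3*U/1199)
19427 + R(-12) = 19427 + (-102/1199 + (3/1199)*(-12)) = 19427 + (-102/1199 - 36/1199) = 19427 - 138/1199 = 23292835/1199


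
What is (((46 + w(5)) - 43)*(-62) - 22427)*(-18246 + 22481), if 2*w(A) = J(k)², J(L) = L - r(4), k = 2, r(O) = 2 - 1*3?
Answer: -96947620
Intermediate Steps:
r(O) = -1 (r(O) = 2 - 3 = -1)
J(L) = 1 + L (J(L) = L - 1*(-1) = L + 1 = 1 + L)
w(A) = 9/2 (w(A) = (1 + 2)²/2 = (½)*3² = (½)*9 = 9/2)
(((46 + w(5)) - 43)*(-62) - 22427)*(-18246 + 22481) = (((46 + 9/2) - 43)*(-62) - 22427)*(-18246 + 22481) = ((101/2 - 43)*(-62) - 22427)*4235 = ((15/2)*(-62) - 22427)*4235 = (-465 - 22427)*4235 = -22892*4235 = -96947620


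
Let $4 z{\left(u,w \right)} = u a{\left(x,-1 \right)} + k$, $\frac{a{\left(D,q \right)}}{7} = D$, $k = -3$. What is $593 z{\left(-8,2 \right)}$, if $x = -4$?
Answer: $\frac{131053}{4} \approx 32763.0$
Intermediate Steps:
$a{\left(D,q \right)} = 7 D$
$z{\left(u,w \right)} = - \frac{3}{4} - 7 u$ ($z{\left(u,w \right)} = \frac{u 7 \left(-4\right) - 3}{4} = \frac{u \left(-28\right) - 3}{4} = \frac{- 28 u - 3}{4} = \frac{-3 - 28 u}{4} = - \frac{3}{4} - 7 u$)
$593 z{\left(-8,2 \right)} = 593 \left(- \frac{3}{4} - -56\right) = 593 \left(- \frac{3}{4} + 56\right) = 593 \cdot \frac{221}{4} = \frac{131053}{4}$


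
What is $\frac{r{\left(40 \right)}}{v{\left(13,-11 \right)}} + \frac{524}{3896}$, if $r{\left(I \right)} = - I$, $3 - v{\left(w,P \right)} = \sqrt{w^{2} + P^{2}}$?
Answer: $\frac{153691}{273694} + \frac{40 \sqrt{290}}{281} \approx 2.9857$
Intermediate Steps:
$v{\left(w,P \right)} = 3 - \sqrt{P^{2} + w^{2}}$ ($v{\left(w,P \right)} = 3 - \sqrt{w^{2} + P^{2}} = 3 - \sqrt{P^{2} + w^{2}}$)
$\frac{r{\left(40 \right)}}{v{\left(13,-11 \right)}} + \frac{524}{3896} = \frac{\left(-1\right) 40}{3 - \sqrt{\left(-11\right)^{2} + 13^{2}}} + \frac{524}{3896} = - \frac{40}{3 - \sqrt{121 + 169}} + 524 \cdot \frac{1}{3896} = - \frac{40}{3 - \sqrt{290}} + \frac{131}{974} = \frac{131}{974} - \frac{40}{3 - \sqrt{290}}$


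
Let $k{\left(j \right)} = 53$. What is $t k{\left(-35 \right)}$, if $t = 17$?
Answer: $901$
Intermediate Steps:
$t k{\left(-35 \right)} = 17 \cdot 53 = 901$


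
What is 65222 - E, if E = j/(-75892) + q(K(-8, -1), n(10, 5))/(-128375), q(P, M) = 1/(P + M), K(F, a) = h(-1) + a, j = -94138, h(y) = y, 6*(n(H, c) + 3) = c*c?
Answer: 1588555218810449/24356588750 ≈ 65221.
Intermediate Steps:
n(H, c) = -3 + c**2/6 (n(H, c) = -3 + (c*c)/6 = -3 + c**2/6)
K(F, a) = -1 + a
q(P, M) = 1/(M + P)
E = 30212642051/24356588750 (E = -94138/(-75892) + 1/((-3 + (1/6)*5**2) + (-1 - 1)*(-128375)) = -94138*(-1/75892) - 1/128375/((-3 + (1/6)*25) - 2) = 47069/37946 - 1/128375/((-3 + 25/6) - 2) = 47069/37946 - 1/128375/(7/6 - 2) = 47069/37946 - 1/128375/(-5/6) = 47069/37946 - 6/5*(-1/128375) = 47069/37946 + 6/641875 = 30212642051/24356588750 ≈ 1.2404)
65222 - E = 65222 - 1*30212642051/24356588750 = 65222 - 30212642051/24356588750 = 1588555218810449/24356588750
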